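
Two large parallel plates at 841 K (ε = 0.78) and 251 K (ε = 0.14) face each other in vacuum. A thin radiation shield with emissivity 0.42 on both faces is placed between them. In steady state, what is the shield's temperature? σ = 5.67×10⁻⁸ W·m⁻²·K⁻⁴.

In steady state the net flux on the hot side equals that on the cold side.
σ(T₁⁴−T_s⁴)/D₁ = σ(T_s⁴−T₂⁴)/D₂, with D₁ = 1/ε₁+1/ε_s−1 = 2.663, D₂ = 1/ε_s+1/ε₂−1 = 8.524.
Solve for T_s⁴: T_s⁴ = (D₂·T₁⁴ + D₁·T₂⁴)/(D₁+D₂) = 3.821×10¹¹ K⁴.

T_s ≈ 786 K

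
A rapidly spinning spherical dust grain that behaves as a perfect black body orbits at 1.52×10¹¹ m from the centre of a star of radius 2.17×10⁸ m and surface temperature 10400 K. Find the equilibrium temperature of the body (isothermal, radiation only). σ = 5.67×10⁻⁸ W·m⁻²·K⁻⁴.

The star's surface emits σT_*⁴; at distance d the flux is S = σT_*⁴(R_*/d)².
S = 5.67×10⁻⁸·(10400)⁴·(2.17×10⁸/1.52×10¹¹)² = 1352 W/m².
For an isothermal sphere T⁴ = (1−a)S/(4σ) = 5.961×10⁹ K⁴.

T ≈ 278 K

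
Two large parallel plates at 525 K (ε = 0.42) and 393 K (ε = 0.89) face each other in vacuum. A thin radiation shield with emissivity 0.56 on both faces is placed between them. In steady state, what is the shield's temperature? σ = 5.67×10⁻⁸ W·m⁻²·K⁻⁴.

In steady state the net flux on the hot side equals that on the cold side.
σ(T₁⁴−T_s⁴)/D₁ = σ(T_s⁴−T₂⁴)/D₂, with D₁ = 1/ε₁+1/ε_s−1 = 3.167, D₂ = 1/ε_s+1/ε₂−1 = 1.909.
Solve for T_s⁴: T_s⁴ = (D₂·T₁⁴ + D₁·T₂⁴)/(D₁+D₂) = 4.346×10¹⁰ K⁴.

T_s ≈ 457 K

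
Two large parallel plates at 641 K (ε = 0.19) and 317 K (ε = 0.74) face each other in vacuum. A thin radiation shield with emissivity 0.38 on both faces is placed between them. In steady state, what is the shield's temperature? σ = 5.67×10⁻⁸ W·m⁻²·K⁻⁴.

T_s ≈ 491 K

In steady state the net flux on the hot side equals that on the cold side.
σ(T₁⁴−T_s⁴)/D₁ = σ(T_s⁴−T₂⁴)/D₂, with D₁ = 1/ε₁+1/ε_s−1 = 6.895, D₂ = 1/ε_s+1/ε₂−1 = 2.983.
Solve for T_s⁴: T_s⁴ = (D₂·T₁⁴ + D₁·T₂⁴)/(D₁+D₂) = 5.803×10¹⁰ K⁴.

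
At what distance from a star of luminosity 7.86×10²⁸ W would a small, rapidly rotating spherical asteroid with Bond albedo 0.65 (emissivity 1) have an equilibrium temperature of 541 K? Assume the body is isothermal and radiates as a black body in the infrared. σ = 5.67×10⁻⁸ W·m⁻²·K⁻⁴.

d ≈ 3.36×10¹¹ m

For an isothermal black-emitting sphere, (1−a)S·πr² = σ·4πr²·T⁴ ⇒ S = 4σT⁴/(1−a).
S = 4·5.67×10⁻⁸·(541)⁴/0.350 = 55510 W/m².
Flux falls as S = L/(4πd²), so d = √(L/(4πS)) = √(7.86×10²⁸/(4π·55510)).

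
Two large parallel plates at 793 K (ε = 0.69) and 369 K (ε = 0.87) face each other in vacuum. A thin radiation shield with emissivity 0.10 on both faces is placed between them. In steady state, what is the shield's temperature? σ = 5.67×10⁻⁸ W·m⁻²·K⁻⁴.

In steady state the net flux on the hot side equals that on the cold side.
σ(T₁⁴−T_s⁴)/D₁ = σ(T_s⁴−T₂⁴)/D₂, with D₁ = 1/ε₁+1/ε_s−1 = 10.45, D₂ = 1/ε_s+1/ε₂−1 = 10.15.
Solve for T_s⁴: T_s⁴ = (D₂·T₁⁴ + D₁·T₂⁴)/(D₁+D₂) = 2.043×10¹¹ K⁴.

T_s ≈ 672 K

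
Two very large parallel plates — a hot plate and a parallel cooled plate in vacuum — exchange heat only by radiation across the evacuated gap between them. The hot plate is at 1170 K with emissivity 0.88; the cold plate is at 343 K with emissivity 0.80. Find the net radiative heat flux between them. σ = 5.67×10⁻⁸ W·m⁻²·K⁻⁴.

For two infinite grey parallel plates, q = σ(T₁⁴ − T₂⁴)/(1/ε₁ + 1/ε₂ − 1).
T₁⁴ − T₂⁴ = 1.874×10¹² − 1.384×10¹⁰ = 1.860×10¹² K⁴.
1/ε₁ + 1/ε₂ − 1 = 1.136 + 1.250 − 1 = 1.386.
q = 5.67×10⁻⁸ × 1.860×10¹² / 1.386.

q ≈ 76100 W/m²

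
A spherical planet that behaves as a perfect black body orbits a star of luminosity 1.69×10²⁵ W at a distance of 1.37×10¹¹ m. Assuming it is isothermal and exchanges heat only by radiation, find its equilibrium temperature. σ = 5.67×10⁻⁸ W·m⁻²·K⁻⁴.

T ≈ 133 K

First find the stellar flux at distance d: S = L/(4πd²) = 1.69×10²⁵/(4π·(1.37×10¹¹)²) = 71.65 W/m².
For an isothermal sphere, absorbed (1−a)S·πr² = emitted σ·4πr²·T⁴, so T⁴ = (1−a)S/(4σ).
T⁴ = 1.00·71.65/(4·5.67×10⁻⁸) = 3.159×10⁸ K⁴.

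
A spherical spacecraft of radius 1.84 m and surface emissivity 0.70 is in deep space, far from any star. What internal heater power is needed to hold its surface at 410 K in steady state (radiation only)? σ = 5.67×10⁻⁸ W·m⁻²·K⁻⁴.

P = εσ·4πr²·T⁴.
4πr² = 42.54 m²; T⁴ = 2.826×10¹⁰ K⁴.
P = 0.70·5.67×10⁻⁸·42.54·2.826×10¹⁰.

P ≈ 47700 W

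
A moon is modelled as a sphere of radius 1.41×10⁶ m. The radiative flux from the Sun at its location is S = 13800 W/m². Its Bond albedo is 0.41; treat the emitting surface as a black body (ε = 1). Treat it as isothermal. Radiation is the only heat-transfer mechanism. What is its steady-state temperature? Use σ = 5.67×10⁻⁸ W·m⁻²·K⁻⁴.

T ≈ 435 K

At equilibrium, absorbed power = emitted power.
Absorbing cross-section = πr² = 6.246×10¹² m²; emitting surface = 4πr² = 2.498×10¹³ m² (ratio 4).
(1−a)S·A_cross = εσ·A_surf·T⁴  ⇒  T⁴ = (1−a)S/(4σ).
T⁴ = 0.590·13800/(4·5.67×10⁻⁸) = 3.590×10¹⁰ K⁴.
T = (3.590×10¹⁰)^(1/4).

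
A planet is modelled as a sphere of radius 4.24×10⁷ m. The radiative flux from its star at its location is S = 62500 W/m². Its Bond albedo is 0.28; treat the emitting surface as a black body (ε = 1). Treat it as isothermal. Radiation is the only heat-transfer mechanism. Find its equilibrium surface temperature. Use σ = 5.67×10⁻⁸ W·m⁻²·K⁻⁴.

At equilibrium, absorbed power = emitted power.
Absorbing cross-section = πr² = 5.648×10¹⁵ m²; emitting surface = 4πr² = 2.259×10¹⁶ m² (ratio 4).
(1−a)S·A_cross = εσ·A_surf·T⁴  ⇒  T⁴ = (1−a)S/(4σ).
T⁴ = 0.720·62500/(4·5.67×10⁻⁸) = 1.984×10¹¹ K⁴.
T = (1.984×10¹¹)^(1/4).

T ≈ 667 K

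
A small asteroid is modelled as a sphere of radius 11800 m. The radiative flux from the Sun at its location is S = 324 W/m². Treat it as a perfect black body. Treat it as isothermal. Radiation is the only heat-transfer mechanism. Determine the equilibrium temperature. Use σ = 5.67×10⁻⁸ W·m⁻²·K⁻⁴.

T ≈ 194 K

At equilibrium, absorbed power = emitted power.
Absorbing cross-section = πr² = 4.374×10⁸ m²; emitting surface = 4πr² = 1.750×10⁹ m² (ratio 4).
S·A_cross = εσ·A_surf·T⁴  ⇒  T⁴ = S/(4σ).
T⁴ = 1.00·324/(4·5.67×10⁻⁸) = 1.429×10⁹ K⁴.
T = (1.429×10⁹)^(1/4).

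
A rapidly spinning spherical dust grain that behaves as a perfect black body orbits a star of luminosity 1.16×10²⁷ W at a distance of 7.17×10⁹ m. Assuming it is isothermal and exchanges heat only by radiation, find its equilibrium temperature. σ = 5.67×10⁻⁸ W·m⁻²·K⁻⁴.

T ≈ 1680 K

First find the stellar flux at distance d: S = L/(4πd²) = 1.16×10²⁷/(4π·(7.17×10⁹)²) = 1.796×10⁶ W/m².
For an isothermal sphere, absorbed (1−a)S·πr² = emitted σ·4πr²·T⁴, so T⁴ = (1−a)S/(4σ).
T⁴ = 1.00·1.796×10⁶/(4·5.67×10⁻⁸) = 7.917×10¹² K⁴.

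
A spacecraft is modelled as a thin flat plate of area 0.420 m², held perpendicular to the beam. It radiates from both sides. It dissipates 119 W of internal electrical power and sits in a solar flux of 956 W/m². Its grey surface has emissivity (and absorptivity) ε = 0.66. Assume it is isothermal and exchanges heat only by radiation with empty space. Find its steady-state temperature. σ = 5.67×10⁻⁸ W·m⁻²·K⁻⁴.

At steady state, absorbed solar power + internal power = radiated power.
Absorbed: α·S·A_cross = 0.66·956·0.4200 = 265.0 W (cross-section A).
Total input = 265.0 + 119 = 384.0 W.
Radiated: εσ·A_surf·T⁴ with A_surf = 2A = 0.8400 m².
T⁴ = 384.0/(0.66·5.67×10⁻⁸·0.8400) = 1.222×10¹⁰ K⁴.

T ≈ 332 K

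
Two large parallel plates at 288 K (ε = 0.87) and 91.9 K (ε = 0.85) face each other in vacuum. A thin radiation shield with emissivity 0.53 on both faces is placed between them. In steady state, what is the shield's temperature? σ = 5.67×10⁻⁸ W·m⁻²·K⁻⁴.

In steady state the net flux on the hot side equals that on the cold side.
σ(T₁⁴−T_s⁴)/D₁ = σ(T_s⁴−T₂⁴)/D₂, with D₁ = 1/ε₁+1/ε_s−1 = 2.036, D₂ = 1/ε_s+1/ε₂−1 = 2.063.
Solve for T_s⁴: T_s⁴ = (D₂·T₁⁴ + D₁·T₂⁴)/(D₁+D₂) = 3.498×10⁹ K⁴.

T_s ≈ 243 K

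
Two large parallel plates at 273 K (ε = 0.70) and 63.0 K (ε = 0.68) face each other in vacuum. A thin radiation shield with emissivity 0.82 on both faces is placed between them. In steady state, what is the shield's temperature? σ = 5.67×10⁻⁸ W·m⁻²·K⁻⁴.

In steady state the net flux on the hot side equals that on the cold side.
σ(T₁⁴−T_s⁴)/D₁ = σ(T_s⁴−T₂⁴)/D₂, with D₁ = 1/ε₁+1/ε_s−1 = 1.648, D₂ = 1/ε_s+1/ε₂−1 = 1.690.
Solve for T_s⁴: T_s⁴ = (D₂·T₁⁴ + D₁·T₂⁴)/(D₁+D₂) = 2.820×10⁹ K⁴.

T_s ≈ 230 K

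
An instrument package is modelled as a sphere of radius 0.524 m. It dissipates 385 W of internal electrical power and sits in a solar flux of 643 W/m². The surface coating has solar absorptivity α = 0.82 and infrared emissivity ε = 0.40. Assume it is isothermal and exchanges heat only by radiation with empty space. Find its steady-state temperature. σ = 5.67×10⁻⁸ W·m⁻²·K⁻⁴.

T ≈ 322 K

At steady state, absorbed solar power + internal power = radiated power.
Absorbed: α·S·A_cross = 0.82·643·0.8626 = 454.8 W (cross-section πr²).
Total input = 454.8 + 385 = 839.8 W.
Radiated: εσ·A_surf·T⁴ with A_surf = 4πr² = 3.450 m².
T⁴ = 839.8/(0.40·5.67×10⁻⁸·3.450) = 1.073×10¹⁰ K⁴.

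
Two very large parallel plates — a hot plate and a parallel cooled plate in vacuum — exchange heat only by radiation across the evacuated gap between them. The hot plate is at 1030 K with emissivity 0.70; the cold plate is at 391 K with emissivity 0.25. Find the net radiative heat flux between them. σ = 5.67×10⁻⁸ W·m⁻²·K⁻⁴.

q ≈ 14100 W/m²

For two infinite grey parallel plates, q = σ(T₁⁴ − T₂⁴)/(1/ε₁ + 1/ε₂ − 1).
T₁⁴ − T₂⁴ = 1.126×10¹² − 2.337×10¹⁰ = 1.102×10¹² K⁴.
1/ε₁ + 1/ε₂ − 1 = 1.429 + 4.000 − 1 = 4.429.
q = 5.67×10⁻⁸ × 1.102×10¹² / 4.429.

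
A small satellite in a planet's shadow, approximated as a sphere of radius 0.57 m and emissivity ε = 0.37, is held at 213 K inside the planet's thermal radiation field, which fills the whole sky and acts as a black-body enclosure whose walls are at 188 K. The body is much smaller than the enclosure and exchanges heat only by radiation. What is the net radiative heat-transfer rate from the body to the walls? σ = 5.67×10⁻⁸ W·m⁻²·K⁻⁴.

P_net ≈ 69.3 W

For a small grey body in a large enclosure: P_net = εσA(T_body⁴ − T_wall⁴).
A = 4πr² = 4.083 m²; T_body⁴ − T_wall⁴ = 2.058×10⁹ − 1.249×10⁹ = 8.091×10⁸ K⁴.
|P_net| = 0.37·5.67×10⁻⁸·4.083·8.091×10⁸.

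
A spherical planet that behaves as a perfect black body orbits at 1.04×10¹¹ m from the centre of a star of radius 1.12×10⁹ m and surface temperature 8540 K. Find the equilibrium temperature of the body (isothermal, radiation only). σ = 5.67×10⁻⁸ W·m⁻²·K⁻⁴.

T ≈ 627 K

The star's surface emits σT_*⁴; at distance d the flux is S = σT_*⁴(R_*/d)².
S = 5.67×10⁻⁸·(8540)⁴·(1.12×10⁹/1.04×10¹¹)² = 34980 W/m².
For an isothermal sphere T⁴ = (1−a)S/(4σ) = 1.542×10¹¹ K⁴.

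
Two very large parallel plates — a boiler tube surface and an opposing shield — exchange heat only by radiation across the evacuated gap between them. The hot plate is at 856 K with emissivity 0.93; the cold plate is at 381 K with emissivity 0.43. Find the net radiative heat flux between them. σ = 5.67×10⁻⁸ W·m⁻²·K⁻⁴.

q ≈ 12200 W/m²

For two infinite grey parallel plates, q = σ(T₁⁴ − T₂⁴)/(1/ε₁ + 1/ε₂ − 1).
T₁⁴ − T₂⁴ = 5.369×10¹¹ − 2.107×10¹⁰ = 5.158×10¹¹ K⁴.
1/ε₁ + 1/ε₂ − 1 = 1.075 + 2.326 − 1 = 2.401.
q = 5.67×10⁻⁸ × 5.158×10¹¹ / 2.401.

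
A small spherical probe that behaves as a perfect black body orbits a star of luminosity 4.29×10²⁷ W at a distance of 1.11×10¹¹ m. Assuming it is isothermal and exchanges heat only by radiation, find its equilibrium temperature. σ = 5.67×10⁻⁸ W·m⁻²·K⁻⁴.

T ≈ 591 K

First find the stellar flux at distance d: S = L/(4πd²) = 4.29×10²⁷/(4π·(1.11×10¹¹)²) = 27710 W/m².
For an isothermal sphere, absorbed (1−a)S·πr² = emitted σ·4πr²·T⁴, so T⁴ = (1−a)S/(4σ).
T⁴ = 1.00·27710/(4·5.67×10⁻⁸) = 1.222×10¹¹ K⁴.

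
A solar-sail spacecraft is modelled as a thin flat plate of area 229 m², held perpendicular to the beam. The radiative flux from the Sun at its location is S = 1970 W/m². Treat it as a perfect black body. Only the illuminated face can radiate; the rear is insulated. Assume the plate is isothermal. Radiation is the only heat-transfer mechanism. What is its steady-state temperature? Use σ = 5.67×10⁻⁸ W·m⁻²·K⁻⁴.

At equilibrium, absorbed power = emitted power.
Absorbing cross-section = A = 229.0 m²; emitting surface = A = 229.0 m² (ratio 1).
S·A_cross = εσ·A_surf·T⁴  ⇒  T⁴ = S/(1σ).
T⁴ = 1.00·1970/(1·5.67×10⁻⁸) = 3.474×10¹⁰ K⁴.
T = (3.474×10¹⁰)^(1/4).

T ≈ 432 K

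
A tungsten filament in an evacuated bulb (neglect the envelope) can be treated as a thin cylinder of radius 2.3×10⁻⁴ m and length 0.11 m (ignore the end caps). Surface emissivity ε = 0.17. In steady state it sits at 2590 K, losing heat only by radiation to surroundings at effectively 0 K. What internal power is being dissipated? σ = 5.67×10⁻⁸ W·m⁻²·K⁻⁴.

P ≈ 68.9 W

Steady state: P = εσA T⁴.
A = 2πrL = 1.590×10⁻⁴ m²; T⁴ = (2590)⁴ = 4.500×10¹³ K⁴.
P = 0.17 × 5.67×10⁻⁸ × 1.590×10⁻⁴ × 4.500×10¹³.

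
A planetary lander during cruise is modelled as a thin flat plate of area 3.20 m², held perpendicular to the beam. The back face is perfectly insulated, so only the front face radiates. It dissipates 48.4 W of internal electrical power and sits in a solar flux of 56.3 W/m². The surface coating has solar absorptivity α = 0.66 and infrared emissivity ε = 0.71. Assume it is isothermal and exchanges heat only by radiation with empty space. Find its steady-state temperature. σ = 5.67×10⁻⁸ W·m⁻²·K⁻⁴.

T ≈ 190 K

At steady state, absorbed solar power + internal power = radiated power.
Absorbed: α·S·A_cross = 0.66·56.3·3.200 = 118.9 W (cross-section A).
Total input = 118.9 + 48.4 = 167.3 W.
Radiated: εσ·A_surf·T⁴ with A_surf = A = 3.200 m².
T⁴ = 167.3/(0.71·5.67×10⁻⁸·3.200) = 1.299×10⁹ K⁴.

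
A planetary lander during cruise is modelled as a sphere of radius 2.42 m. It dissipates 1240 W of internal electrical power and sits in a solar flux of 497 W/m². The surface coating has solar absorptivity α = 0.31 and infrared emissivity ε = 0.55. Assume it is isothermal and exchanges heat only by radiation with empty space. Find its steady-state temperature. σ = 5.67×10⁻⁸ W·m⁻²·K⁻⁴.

T ≈ 205 K

At steady state, absorbed solar power + internal power = radiated power.
Absorbed: α·S·A_cross = 0.31·497·18.40 = 2835 W (cross-section πr²).
Total input = 2835 + 1240 = 4075 W.
Radiated: εσ·A_surf·T⁴ with A_surf = 4πr² = 73.59 m².
T⁴ = 4075/(0.55·5.67×10⁻⁸·73.59) = 1.775×10⁹ K⁴.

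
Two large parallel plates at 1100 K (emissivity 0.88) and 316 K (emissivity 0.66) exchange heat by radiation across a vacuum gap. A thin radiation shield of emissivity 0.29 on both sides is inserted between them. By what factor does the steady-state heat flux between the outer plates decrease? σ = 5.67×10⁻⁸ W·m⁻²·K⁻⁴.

factor ≈ 4.57

Without shield: q₀ = σΔ(T⁴)/(1/ε₁+1/ε₂−1) with denominator 1.652.
With shield the two gaps are in series; the resistances add: (1/ε₁+1/ε_s−1)+(1/ε_s+1/ε₂−1) = 3.585+3.963 = 7.548.
Heat-flux ratio q₀/q = 7.548/1.652.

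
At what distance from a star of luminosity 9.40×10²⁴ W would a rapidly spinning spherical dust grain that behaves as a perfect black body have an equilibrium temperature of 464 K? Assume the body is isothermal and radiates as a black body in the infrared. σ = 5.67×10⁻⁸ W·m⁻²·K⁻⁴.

For an isothermal black-emitting sphere, (1−a)S·πr² = σ·4πr²·T⁴ ⇒ S = 4σT⁴/(1−a).
S = 4·5.67×10⁻⁸·(464)⁴/1.00 = 10510 W/m².
Flux falls as S = L/(4πd²), so d = √(L/(4πS)) = √(9.40×10²⁴/(4π·10510)).

d ≈ 8.44×10⁹ m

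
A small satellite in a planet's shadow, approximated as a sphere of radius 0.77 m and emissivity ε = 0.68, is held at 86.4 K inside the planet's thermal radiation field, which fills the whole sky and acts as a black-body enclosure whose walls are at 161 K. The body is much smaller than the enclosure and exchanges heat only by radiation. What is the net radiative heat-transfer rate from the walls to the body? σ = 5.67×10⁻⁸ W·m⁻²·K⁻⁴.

P_net ≈ 177 W

For a small grey body in a large enclosure: P_net = εσA(T_body⁴ − T_wall⁴).
A = 4πr² = 7.451 m²; T_body⁴ − T_wall⁴ = 5.573×10⁷ − 6.719×10⁸ = -6.162×10⁸ K⁴.
|P_net| = 0.68·5.67×10⁻⁸·7.451·6.162×10⁸.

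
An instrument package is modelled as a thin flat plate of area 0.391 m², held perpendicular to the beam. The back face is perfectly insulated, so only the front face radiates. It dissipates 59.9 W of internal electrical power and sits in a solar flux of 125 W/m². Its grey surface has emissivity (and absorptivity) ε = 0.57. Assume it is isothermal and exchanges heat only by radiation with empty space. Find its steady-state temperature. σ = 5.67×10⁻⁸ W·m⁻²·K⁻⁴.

T ≈ 289 K

At steady state, absorbed solar power + internal power = radiated power.
Absorbed: α·S·A_cross = 0.57·125·0.3910 = 27.86 W (cross-section A).
Total input = 27.86 + 59.9 = 87.76 W.
Radiated: εσ·A_surf·T⁴ with A_surf = A = 0.3910 m².
T⁴ = 87.76/(0.57·5.67×10⁻⁸·0.3910) = 6.945×10⁹ K⁴.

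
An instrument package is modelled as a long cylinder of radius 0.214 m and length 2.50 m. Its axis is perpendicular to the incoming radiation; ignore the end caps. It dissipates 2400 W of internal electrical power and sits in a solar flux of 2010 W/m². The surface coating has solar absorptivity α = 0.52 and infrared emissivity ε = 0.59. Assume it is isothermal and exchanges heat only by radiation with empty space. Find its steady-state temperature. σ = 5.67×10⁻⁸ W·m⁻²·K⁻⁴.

T ≈ 421 K

At steady state, absorbed solar power + internal power = radiated power.
Absorbed: α·S·A_cross = 0.52·2010·1.070 = 1118 W (cross-section 2rL).
Total input = 1118 + 2400 = 3518 W.
Radiated: εσ·A_surf·T⁴ with A_surf = 2πrL = 3.362 m².
T⁴ = 3518/(0.59·5.67×10⁻⁸·3.362) = 3.129×10¹⁰ K⁴.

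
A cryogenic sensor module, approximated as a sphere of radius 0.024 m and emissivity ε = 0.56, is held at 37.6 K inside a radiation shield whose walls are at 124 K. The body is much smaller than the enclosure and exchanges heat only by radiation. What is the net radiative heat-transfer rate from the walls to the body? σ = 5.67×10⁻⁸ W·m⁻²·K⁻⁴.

P_net ≈ 0.0539 W

For a small grey body in a large enclosure: P_net = εσA(T_body⁴ − T_wall⁴).
A = 4πr² = 0.007238 m²; T_body⁴ − T_wall⁴ = 1.999×10⁶ − 2.364×10⁸ = -2.344×10⁸ K⁴.
|P_net| = 0.56·5.67×10⁻⁸·0.007238·2.344×10⁸.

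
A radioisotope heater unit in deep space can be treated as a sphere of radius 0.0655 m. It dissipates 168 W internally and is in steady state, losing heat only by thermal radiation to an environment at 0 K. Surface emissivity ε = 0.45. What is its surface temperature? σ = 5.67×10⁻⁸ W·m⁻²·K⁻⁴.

Steady state: internal power = radiated power, P = εσA T⁴.
Radiating area A = 4πr² = 0.05391 m².
T⁴ = P/(εσA) = 168/(0.45·5.67×10⁻⁸·0.05391) = 1.221×10¹¹ K⁴.
T = (1.221×10¹¹)^(1/4).

T ≈ 591 K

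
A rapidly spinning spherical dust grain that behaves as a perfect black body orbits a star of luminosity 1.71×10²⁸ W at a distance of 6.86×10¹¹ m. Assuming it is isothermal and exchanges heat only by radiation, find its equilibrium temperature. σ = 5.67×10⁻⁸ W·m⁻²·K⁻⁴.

First find the stellar flux at distance d: S = L/(4πd²) = 1.71×10²⁸/(4π·(6.86×10¹¹)²) = 2892 W/m².
For an isothermal sphere, absorbed (1−a)S·πr² = emitted σ·4πr²·T⁴, so T⁴ = (1−a)S/(4σ).
T⁴ = 1.00·2892/(4·5.67×10⁻⁸) = 1.275×10¹⁰ K⁴.

T ≈ 336 K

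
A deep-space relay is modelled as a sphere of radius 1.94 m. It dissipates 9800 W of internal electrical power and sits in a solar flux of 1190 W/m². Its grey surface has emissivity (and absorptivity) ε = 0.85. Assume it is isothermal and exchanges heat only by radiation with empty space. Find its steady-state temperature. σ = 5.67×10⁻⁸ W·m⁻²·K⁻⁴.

At steady state, absorbed solar power + internal power = radiated power.
Absorbed: α·S·A_cross = 0.85·1190·11.82 = 11960 W (cross-section πr²).
Total input = 11960 + 9800 = 21760 W.
Radiated: εσ·A_surf·T⁴ with A_surf = 4πr² = 47.29 m².
T⁴ = 21760/(0.85·5.67×10⁻⁸·47.29) = 9.546×10⁹ K⁴.

T ≈ 313 K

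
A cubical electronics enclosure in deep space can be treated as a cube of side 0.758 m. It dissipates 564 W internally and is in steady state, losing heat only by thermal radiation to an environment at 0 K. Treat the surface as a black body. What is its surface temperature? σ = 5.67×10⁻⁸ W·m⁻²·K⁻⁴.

Steady state: internal power = radiated power, P = εσA T⁴.
Radiating area A = 6L² = 3.447 m².
T⁴ = P/(εσA) = 564/(1.0·5.67×10⁻⁸·3.447) = 2.885×10⁹ K⁴.
T = (2.885×10⁹)^(1/4).

T ≈ 232 K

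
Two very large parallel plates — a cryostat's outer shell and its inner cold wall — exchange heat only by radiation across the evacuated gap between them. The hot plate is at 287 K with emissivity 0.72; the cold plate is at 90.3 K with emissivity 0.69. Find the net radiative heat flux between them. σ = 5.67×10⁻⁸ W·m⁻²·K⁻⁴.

For two infinite grey parallel plates, q = σ(T₁⁴ − T₂⁴)/(1/ε₁ + 1/ε₂ − 1).
T₁⁴ − T₂⁴ = 6.785×10⁹ − 6.649×10⁷ = 6.718×10⁹ K⁴.
1/ε₁ + 1/ε₂ − 1 = 1.389 + 1.449 − 1 = 1.838.
q = 5.67×10⁻⁸ × 6.718×10⁹ / 1.838.

q ≈ 207 W/m²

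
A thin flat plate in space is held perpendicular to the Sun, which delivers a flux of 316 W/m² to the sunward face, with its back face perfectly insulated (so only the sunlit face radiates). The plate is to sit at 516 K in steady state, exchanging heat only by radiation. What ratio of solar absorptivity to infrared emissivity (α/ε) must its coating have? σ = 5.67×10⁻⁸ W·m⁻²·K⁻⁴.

Balance: αS·A = εσ·1A·T⁴ ⇒ α/ε = σT⁴/S.
α/ε = 5.67×10⁻⁸·(516)⁴/316 = 5.67×10⁻⁸·7.089×10¹⁰/316.

α/ε ≈ 12.7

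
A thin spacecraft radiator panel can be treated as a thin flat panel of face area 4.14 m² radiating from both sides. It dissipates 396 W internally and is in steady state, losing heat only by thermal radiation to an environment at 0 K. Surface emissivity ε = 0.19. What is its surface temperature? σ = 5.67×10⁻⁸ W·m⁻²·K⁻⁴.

T ≈ 258 K

Steady state: internal power = radiated power, P = εσA T⁴.
Radiating area A = 2·4.14 = 8.280 m².
T⁴ = P/(εσA) = 396/(0.19·5.67×10⁻⁸·8.280) = 4.439×10⁹ K⁴.
T = (4.439×10⁹)^(1/4).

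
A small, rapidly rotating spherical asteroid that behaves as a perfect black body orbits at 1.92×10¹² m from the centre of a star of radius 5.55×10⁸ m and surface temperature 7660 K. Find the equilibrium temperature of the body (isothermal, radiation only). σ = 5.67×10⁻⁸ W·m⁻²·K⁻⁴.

T ≈ 92.1 K

The star's surface emits σT_*⁴; at distance d the flux is S = σT_*⁴(R_*/d)².
S = 5.67×10⁻⁸·(7660)⁴·(5.55×10⁸/1.92×10¹²)² = 16.31 W/m².
For an isothermal sphere T⁴ = (1−a)S/(4σ) = 7.192×10⁷ K⁴.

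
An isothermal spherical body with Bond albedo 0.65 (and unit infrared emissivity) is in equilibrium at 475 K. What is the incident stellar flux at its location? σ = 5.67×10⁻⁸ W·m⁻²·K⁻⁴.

S ≈ 33000 W/m²

(1−a)S·πr² = σ·4πr²·T⁴ ⇒ S = 4σT⁴/(1−a).
S = 4·5.67×10⁻⁸·5.091×10¹⁰/0.350.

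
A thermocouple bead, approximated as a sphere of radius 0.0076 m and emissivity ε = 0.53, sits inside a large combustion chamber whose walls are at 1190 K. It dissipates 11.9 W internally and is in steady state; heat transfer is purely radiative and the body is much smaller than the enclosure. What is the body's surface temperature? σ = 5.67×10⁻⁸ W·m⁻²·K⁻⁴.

T ≈ 1260 K

For a small grey body in a large enclosure, net radiated power = εσA(T⁴ − T_w⁴).
Steady state: P = εσA(T⁴ − T_w⁴) with A = 4πr² = 7.258×10⁻⁴ m².
T⁴ = P/(εσA) + T_w⁴ = 11.9/(0.53·5.67×10⁻⁸·7.258×10⁻⁴) + (1190)⁴
    = 5.456×10¹¹ + 2.005×10¹² = 2.551×10¹² K⁴.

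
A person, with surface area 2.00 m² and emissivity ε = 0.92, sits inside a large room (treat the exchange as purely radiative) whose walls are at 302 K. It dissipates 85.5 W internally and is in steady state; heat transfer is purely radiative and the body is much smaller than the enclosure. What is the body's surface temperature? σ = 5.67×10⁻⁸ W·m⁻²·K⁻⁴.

T ≈ 309 K

For a small grey body in a large enclosure, net radiated power = εσA(T⁴ − T_w⁴).
Steady state: P = εσA(T⁴ − T_w⁴) with A = 2.00 m².
T⁴ = P/(εσA) + T_w⁴ = 85.5/(0.92·5.67×10⁻⁸·2.000) + (302)⁴
    = 8.195×10⁸ + 8.318×10⁹ = 9.138×10⁹ K⁴.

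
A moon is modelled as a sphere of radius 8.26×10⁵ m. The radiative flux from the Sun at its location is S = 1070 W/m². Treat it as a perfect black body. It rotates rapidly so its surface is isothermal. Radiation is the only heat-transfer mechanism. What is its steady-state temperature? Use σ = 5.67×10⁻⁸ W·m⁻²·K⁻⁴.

At equilibrium, absorbed power = emitted power.
Absorbing cross-section = πr² = 2.143×10¹² m²; emitting surface = 4πr² = 8.574×10¹² m² (ratio 4).
S·A_cross = εσ·A_surf·T⁴  ⇒  T⁴ = S/(4σ).
T⁴ = 1.00·1070/(4·5.67×10⁻⁸) = 4.718×10⁹ K⁴.
T = (4.718×10⁹)^(1/4).

T ≈ 262 K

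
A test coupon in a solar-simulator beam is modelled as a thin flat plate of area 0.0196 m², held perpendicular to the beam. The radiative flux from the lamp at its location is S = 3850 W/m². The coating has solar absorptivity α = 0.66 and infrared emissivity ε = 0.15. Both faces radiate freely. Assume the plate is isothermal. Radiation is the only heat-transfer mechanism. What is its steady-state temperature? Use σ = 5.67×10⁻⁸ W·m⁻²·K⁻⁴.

T ≈ 622 K

At equilibrium, absorbed power = emitted power.
Absorbing cross-section = A = 0.01960 m²; emitting surface = 2A = 0.03920 m² (ratio 2).
αS·A_cross = εσ·A_surf·T⁴  ⇒  T⁴ = αS/(ε·2σ).
T⁴ = 0.660·3850/(0.15·2·5.67×10⁻⁸) = 1.494×10¹¹ K⁴.
T = (1.494×10¹¹)^(1/4).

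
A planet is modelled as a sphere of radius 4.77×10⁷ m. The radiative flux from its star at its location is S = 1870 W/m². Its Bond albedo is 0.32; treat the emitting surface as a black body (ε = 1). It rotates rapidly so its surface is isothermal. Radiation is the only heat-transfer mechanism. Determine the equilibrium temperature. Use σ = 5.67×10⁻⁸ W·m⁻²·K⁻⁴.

At equilibrium, absorbed power = emitted power.
Absorbing cross-section = πr² = 7.148×10¹⁵ m²; emitting surface = 4πr² = 2.859×10¹⁶ m² (ratio 4).
(1−a)S·A_cross = εσ·A_surf·T⁴  ⇒  T⁴ = (1−a)S/(4σ).
T⁴ = 0.680·1870/(4·5.67×10⁻⁸) = 5.607×10⁹ K⁴.
T = (5.607×10⁹)^(1/4).

T ≈ 274 K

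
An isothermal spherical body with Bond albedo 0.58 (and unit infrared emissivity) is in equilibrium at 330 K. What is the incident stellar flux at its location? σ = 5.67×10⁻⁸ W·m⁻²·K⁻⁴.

(1−a)S·πr² = σ·4πr²·T⁴ ⇒ S = 4σT⁴/(1−a).
S = 4·5.67×10⁻⁸·1.186×10¹⁰/0.420.

S ≈ 6400 W/m²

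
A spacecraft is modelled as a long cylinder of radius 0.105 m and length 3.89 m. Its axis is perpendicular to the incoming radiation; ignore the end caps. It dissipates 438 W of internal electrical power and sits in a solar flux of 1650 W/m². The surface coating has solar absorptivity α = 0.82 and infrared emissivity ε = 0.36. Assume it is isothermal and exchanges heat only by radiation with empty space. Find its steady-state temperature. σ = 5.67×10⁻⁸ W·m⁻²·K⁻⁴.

At steady state, absorbed solar power + internal power = radiated power.
Absorbed: α·S·A_cross = 0.82·1650·0.8169 = 1105 W (cross-section 2rL).
Total input = 1105 + 438 = 1543 W.
Radiated: εσ·A_surf·T⁴ with A_surf = 2πrL = 2.566 m².
T⁴ = 1543/(0.36·5.67×10⁻⁸·2.566) = 2.946×10¹⁰ K⁴.

T ≈ 414 K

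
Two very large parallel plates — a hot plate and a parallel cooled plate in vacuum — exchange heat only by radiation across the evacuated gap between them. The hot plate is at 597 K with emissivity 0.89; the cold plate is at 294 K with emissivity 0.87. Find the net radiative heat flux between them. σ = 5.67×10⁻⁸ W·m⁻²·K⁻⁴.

For two infinite grey parallel plates, q = σ(T₁⁴ − T₂⁴)/(1/ε₁ + 1/ε₂ − 1).
T₁⁴ − T₂⁴ = 1.270×10¹¹ − 7.471×10⁹ = 1.196×10¹¹ K⁴.
1/ε₁ + 1/ε₂ − 1 = 1.124 + 1.149 − 1 = 1.273.
q = 5.67×10⁻⁸ × 1.196×10¹¹ / 1.273.

q ≈ 5330 W/m²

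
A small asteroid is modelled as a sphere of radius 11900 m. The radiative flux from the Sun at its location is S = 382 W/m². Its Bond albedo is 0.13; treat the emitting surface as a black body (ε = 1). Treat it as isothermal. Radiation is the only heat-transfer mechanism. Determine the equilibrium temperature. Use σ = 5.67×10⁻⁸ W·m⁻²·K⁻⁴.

T ≈ 196 K

At equilibrium, absorbed power = emitted power.
Absorbing cross-section = πr² = 4.449×10⁸ m²; emitting surface = 4πr² = 1.780×10⁹ m² (ratio 4).
(1−a)S·A_cross = εσ·A_surf·T⁴  ⇒  T⁴ = (1−a)S/(4σ).
T⁴ = 0.870·382/(4·5.67×10⁻⁸) = 1.465×10⁹ K⁴.
T = (1.465×10⁹)^(1/4).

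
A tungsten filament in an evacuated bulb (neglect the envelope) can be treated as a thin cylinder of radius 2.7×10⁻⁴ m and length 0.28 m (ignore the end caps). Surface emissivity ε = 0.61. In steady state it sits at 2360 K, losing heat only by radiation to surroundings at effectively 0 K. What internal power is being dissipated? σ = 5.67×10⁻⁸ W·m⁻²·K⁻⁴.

Steady state: P = εσA T⁴.
A = 2πrL = 4.750×10⁻⁴ m²; T⁴ = (2360)⁴ = 3.102×10¹³ K⁴.
P = 0.61 × 5.67×10⁻⁸ × 4.750×10⁻⁴ × 3.102×10¹³.

P ≈ 510 W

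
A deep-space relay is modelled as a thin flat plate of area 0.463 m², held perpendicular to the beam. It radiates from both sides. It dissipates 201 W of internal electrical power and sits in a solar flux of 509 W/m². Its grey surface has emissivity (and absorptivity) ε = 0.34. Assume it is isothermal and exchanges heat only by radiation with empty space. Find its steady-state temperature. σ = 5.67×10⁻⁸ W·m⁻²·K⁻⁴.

T ≈ 354 K

At steady state, absorbed solar power + internal power = radiated power.
Absorbed: α·S·A_cross = 0.34·509·0.4630 = 80.13 W (cross-section A).
Total input = 80.13 + 201 = 281.1 W.
Radiated: εσ·A_surf·T⁴ with A_surf = 2A = 0.9260 m².
T⁴ = 281.1/(0.34·5.67×10⁻⁸·0.9260) = 1.575×10¹⁰ K⁴.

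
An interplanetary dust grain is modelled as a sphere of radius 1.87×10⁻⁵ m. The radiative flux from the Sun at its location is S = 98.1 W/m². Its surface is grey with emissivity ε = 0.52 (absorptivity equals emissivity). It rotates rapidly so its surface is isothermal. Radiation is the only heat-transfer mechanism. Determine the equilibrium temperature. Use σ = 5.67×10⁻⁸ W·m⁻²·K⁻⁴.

At equilibrium, absorbed power = emitted power.
Absorbing cross-section = πr² = 1.099×10⁻⁹ m²; emitting surface = 4πr² = 4.394×10⁻⁹ m² (ratio 4).
εS·A_cross = εσ·A_surf·T⁴  ⇒  T⁴ = S/(4σ)   (ε cancels).
T⁴ = 98.1/(4·5.67×10⁻⁸) = 4.325×10⁸ K⁴.
T = (4.325×10⁸)^(1/4).

T ≈ 144 K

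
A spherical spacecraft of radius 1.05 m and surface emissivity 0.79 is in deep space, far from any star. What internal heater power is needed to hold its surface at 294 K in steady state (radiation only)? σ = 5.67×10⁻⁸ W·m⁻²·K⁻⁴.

P = εσ·4πr²·T⁴.
4πr² = 13.85 m²; T⁴ = 7.471×10⁹ K⁴.
P = 0.79·5.67×10⁻⁸·13.85·7.471×10⁹.

P ≈ 4640 W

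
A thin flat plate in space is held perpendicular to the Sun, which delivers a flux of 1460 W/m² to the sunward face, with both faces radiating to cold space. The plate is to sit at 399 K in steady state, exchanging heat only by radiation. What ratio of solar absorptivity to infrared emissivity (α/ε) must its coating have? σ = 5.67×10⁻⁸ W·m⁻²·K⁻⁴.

Balance: αS·A = εσ·2A·T⁴ ⇒ α/ε = 2σT⁴/S.
α/ε = 2·5.67×10⁻⁸·(399)⁴/1460 = 2·5.67×10⁻⁸·2.534×10¹⁰/1460.

α/ε ≈ 1.97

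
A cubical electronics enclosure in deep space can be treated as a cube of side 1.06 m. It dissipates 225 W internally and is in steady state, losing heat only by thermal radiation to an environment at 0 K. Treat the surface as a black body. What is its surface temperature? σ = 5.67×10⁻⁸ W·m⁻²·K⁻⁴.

Steady state: internal power = radiated power, P = εσA T⁴.
Radiating area A = 6L² = 6.742 m².
T⁴ = P/(εσA) = 225/(1.0·5.67×10⁻⁸·6.742) = 5.886×10⁸ K⁴.
T = (5.886×10⁸)^(1/4).

T ≈ 156 K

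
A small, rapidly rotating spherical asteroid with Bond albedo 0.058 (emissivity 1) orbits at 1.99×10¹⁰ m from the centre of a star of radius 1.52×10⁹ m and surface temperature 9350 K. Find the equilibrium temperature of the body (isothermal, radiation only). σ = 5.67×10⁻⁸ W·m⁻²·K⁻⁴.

The star's surface emits σT_*⁴; at distance d the flux is S = σT_*⁴(R_*/d)².
S = 5.67×10⁻⁸·(9350)⁴·(1.52×10⁹/1.99×10¹⁰)² = 2.528×10⁶ W/m².
For an isothermal sphere T⁴ = (1−a)S/(4σ) = 1.050×10¹³ K⁴.

T ≈ 1800 K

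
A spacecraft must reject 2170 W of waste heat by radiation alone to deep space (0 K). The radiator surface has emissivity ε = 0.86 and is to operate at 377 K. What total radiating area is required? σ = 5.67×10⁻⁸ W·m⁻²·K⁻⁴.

P = εσA T⁴ ⇒ A = P/(εσT⁴).
T⁴ = 2.020×10¹⁰ K⁴.
A = 2170/(0.86 × 5.67×10⁻⁸ × 2.020×10¹⁰).

A ≈ 2.20 m²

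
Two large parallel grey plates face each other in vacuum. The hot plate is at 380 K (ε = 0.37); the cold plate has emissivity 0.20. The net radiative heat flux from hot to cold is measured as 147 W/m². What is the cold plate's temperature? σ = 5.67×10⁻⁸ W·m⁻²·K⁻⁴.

T₂ ≈ 243 K

q = σ(T₁⁴ − T₂⁴)/(1/ε₁ + 1/ε₂ − 1); denominator = 6.703.
T₂⁴ = T₁⁴ − q·(1/ε₁+1/ε₂−1)/σ = 2.085×10¹⁰ − 147·6.703/5.67×10⁻⁸
    = 3.474×10⁹ K⁴.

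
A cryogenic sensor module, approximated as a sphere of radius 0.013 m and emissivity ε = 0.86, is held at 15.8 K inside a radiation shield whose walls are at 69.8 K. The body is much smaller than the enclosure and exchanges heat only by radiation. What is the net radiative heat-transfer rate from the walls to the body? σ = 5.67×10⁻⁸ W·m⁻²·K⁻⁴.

For a small grey body in a large enclosure: P_net = εσA(T_body⁴ − T_wall⁴).
A = 4πr² = 0.002124 m²; T_body⁴ − T_wall⁴ = 62320 − 2.374×10⁷ = -2.367×10⁷ K⁴.
|P_net| = 0.86·5.67×10⁻⁸·0.002124·2.367×10⁷.

P_net ≈ 0.00245 W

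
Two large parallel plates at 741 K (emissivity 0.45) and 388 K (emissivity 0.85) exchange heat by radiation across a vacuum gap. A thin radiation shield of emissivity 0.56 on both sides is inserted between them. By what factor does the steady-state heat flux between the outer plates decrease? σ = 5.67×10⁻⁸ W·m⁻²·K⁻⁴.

factor ≈ 2.07

Without shield: q₀ = σΔ(T⁴)/(1/ε₁+1/ε₂−1) with denominator 2.399.
With shield the two gaps are in series; the resistances add: (1/ε₁+1/ε_s−1)+(1/ε_s+1/ε₂−1) = 3.008+1.962 = 4.970.
Heat-flux ratio q₀/q = 4.970/2.399.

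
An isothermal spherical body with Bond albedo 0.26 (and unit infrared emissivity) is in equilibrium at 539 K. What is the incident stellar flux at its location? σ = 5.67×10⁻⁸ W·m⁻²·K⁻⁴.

S ≈ 25900 W/m²

(1−a)S·πr² = σ·4πr²·T⁴ ⇒ S = 4σT⁴/(1−a).
S = 4·5.67×10⁻⁸·8.440×10¹⁰/0.740.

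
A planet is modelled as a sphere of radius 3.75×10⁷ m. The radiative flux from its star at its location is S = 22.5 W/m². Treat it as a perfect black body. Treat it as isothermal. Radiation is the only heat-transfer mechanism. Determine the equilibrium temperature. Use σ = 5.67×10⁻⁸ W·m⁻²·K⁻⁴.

T ≈ 99.8 K

At equilibrium, absorbed power = emitted power.
Absorbing cross-section = πr² = 4.418×10¹⁵ m²; emitting surface = 4πr² = 1.767×10¹⁶ m² (ratio 4).
S·A_cross = εσ·A_surf·T⁴  ⇒  T⁴ = S/(4σ).
T⁴ = 1.00·22.5/(4·5.67×10⁻⁸) = 9.921×10⁷ K⁴.
T = (9.921×10⁷)^(1/4).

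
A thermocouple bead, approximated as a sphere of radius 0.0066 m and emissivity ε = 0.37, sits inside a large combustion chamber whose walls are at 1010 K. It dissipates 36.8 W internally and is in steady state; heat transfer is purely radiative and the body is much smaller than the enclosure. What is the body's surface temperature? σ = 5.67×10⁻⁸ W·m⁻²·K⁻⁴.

For a small grey body in a large enclosure, net radiated power = εσA(T⁴ − T_w⁴).
Steady state: P = εσA(T⁴ − T_w⁴) with A = 4πr² = 5.474×10⁻⁴ m².
T⁴ = P/(εσA) + T_w⁴ = 36.8/(0.37·5.67×10⁻⁸·5.474×10⁻⁴) + (1010)⁴
    = 3.205×10¹² + 1.041×10¹² = 4.245×10¹² K⁴.

T ≈ 1440 K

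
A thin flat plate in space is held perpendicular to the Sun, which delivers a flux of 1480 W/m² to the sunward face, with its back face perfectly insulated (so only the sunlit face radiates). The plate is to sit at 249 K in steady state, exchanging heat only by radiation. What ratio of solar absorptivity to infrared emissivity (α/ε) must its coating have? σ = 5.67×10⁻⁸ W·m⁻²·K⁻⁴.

Balance: αS·A = εσ·1A·T⁴ ⇒ α/ε = σT⁴/S.
α/ε = 5.67×10⁻⁸·(249)⁴/1480 = 5.67×10⁻⁸·3.844×10⁹/1480.

α/ε ≈ 0.147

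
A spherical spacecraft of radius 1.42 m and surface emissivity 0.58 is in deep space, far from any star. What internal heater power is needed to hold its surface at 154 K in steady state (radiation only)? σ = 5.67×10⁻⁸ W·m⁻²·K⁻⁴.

P ≈ 469 W

P = εσ·4πr²·T⁴.
4πr² = 25.34 m²; T⁴ = 5.624×10⁸ K⁴.
P = 0.58·5.67×10⁻⁸·25.34·5.624×10⁸.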